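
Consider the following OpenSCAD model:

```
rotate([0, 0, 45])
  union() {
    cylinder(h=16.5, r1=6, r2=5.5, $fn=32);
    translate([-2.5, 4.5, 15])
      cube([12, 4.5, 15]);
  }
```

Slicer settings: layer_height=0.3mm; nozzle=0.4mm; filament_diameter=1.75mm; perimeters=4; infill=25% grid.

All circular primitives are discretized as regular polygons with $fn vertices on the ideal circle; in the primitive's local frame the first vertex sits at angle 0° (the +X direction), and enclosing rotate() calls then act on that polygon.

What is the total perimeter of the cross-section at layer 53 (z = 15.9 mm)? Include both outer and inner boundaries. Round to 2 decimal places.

55.56 mm

At z = 15.9 mm: the cone (r1=6→r2=5.5) has section circumradius 5.518 here — a regular 32-gon (perimeter = 2·32·5.518·sin(180°/32) = 34.62 mm); the cube at (-2.5, 4.5) is present — its section is the full 12×4.5 rectangle (perimeter 33.00 mm); Combining (union): the regions partially overlap (shared area 4.17 mm²), so the edge portions inside another operand are dropped and the merged outline is re-measured after clipping — boundary = 55.56 mm; (whole slice rotated 45° about Z — lengths, areas and connectivity unchanged). Overall, the cross-section is a single solid region. Total boundary length (outer) = 55.56 mm.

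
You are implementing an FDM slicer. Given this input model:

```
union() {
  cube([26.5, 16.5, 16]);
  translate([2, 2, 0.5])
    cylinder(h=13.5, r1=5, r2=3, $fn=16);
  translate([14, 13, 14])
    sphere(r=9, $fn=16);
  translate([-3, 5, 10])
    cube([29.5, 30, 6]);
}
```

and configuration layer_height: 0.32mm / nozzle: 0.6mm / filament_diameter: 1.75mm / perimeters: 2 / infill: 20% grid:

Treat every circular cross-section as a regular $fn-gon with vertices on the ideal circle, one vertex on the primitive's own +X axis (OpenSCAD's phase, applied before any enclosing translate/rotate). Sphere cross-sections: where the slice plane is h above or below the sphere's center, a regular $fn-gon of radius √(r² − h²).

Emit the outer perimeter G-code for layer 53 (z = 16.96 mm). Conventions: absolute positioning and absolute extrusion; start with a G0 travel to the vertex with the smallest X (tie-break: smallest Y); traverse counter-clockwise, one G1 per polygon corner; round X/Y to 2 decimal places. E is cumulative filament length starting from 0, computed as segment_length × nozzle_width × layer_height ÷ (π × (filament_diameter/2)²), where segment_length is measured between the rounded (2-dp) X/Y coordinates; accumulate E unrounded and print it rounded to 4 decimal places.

G0 X5.50 Y13.00 Z16.96
G1 X6.15 Y9.75 E0.2646
G1 X7.99 Y6.99 E0.5294
G1 X10.75 Y5.15 E0.7941
G1 X14.00 Y4.50 E1.0587
G1 X17.25 Y5.15 E1.3233
G1 X20.01 Y6.99 E1.5881
G1 X21.85 Y9.75 E1.8528
G1 X22.50 Y13.00 E2.1174
G1 X21.85 Y16.25 E2.3820
G1 X20.01 Y19.01 E2.6468
G1 X17.25 Y20.85 E2.9115
G1 X14.00 Y21.50 E3.1761
G1 X10.75 Y20.85 E3.4407
G1 X7.99 Y19.01 E3.7055
G1 X6.15 Y16.25 E3.9703
G1 X5.50 Y13.00 E4.2348

At z = 16.96 mm: the cube is not intersected at this z (z outside [0, 16]); the cone at (2, 2) does not reach this height (z outside [0.5, 14]); the r=9 sphere at (14, 13) slices to a regular 16-gon of circumradius 8.499 (√(r²−h²) with h=2.96 from center); the cube at (-3, 5) does not reach this height (z outside [10, 16]); Combining (union): only the r=9 sphere at (14, 13) is present, so the union is just that shape — 1 connected region. The outline is a single polygon with 16 vertices. Extrusion per mm of travel: 0.6 × 0.32 / (π × 0.875²) = 0.079824. Accumulating E over each segment gives final E = 4.2348.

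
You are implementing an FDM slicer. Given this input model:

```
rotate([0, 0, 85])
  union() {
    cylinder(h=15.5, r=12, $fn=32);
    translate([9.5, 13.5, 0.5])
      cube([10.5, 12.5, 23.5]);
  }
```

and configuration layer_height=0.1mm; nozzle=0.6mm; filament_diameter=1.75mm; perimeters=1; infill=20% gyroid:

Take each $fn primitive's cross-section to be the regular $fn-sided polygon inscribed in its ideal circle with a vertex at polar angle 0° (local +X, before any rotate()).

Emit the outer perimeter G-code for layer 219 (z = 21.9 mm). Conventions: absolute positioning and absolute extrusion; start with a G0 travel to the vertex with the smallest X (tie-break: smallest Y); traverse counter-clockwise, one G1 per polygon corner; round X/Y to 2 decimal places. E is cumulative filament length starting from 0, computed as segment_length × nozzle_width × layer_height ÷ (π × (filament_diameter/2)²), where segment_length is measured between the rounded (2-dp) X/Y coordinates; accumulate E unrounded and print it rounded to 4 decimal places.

At z = 21.9 mm: the cylinder is not intersected at this z (z outside [0, 15.5]); the cube at (9.5, 13.5) (footprint 10.5×12.5) is included at this height; Combining (union): only the 10.5×12.5 cube at (9.5, 13.5) is present, so the union is just that shape — 1 connected region; (whole slice rotated 85° about Z — lengths, areas and connectivity unchanged). The outline is a single polygon with 4 vertices. Extrusion per mm of travel: 0.6 × 0.1 / (π × 0.875²) = 0.024945. Accumulating E over each segment gives final E = 1.1473.

G0 X-25.07 Y11.73 Z21.90
G1 X-12.62 Y10.64 E0.3118
G1 X-11.71 Y21.10 E0.5737
G1 X-24.16 Y22.19 E0.8854
G1 X-25.07 Y11.73 E1.1473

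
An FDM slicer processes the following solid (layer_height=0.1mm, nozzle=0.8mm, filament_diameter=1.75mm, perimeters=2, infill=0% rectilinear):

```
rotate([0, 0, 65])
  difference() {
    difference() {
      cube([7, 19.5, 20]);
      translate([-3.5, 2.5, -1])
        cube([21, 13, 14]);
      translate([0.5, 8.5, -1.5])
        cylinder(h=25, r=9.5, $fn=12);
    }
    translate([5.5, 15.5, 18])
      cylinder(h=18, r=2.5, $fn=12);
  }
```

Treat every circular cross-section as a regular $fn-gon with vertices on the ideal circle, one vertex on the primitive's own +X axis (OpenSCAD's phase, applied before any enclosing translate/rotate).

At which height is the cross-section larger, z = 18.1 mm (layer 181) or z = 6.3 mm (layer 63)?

Layer 181 (z = 18.1): the 7×19.5 cube contributes its full rectangle (area 136.50 mm²); the cube at (-3.5, 2.5) does not reach this height (z outside [-1, 13]); the cylinder at (0.5, 8.5): section is a regular 12-gon, circumradius r=9.5 (area = (12/2)·9.500²·sin(360°/12) = 270.75 mm²); Taking the first minus the rest: starting from the 7×19.5 cube (136.50 mm²), the r=9.5 cylinder at (0.5, 8.5) partially overlaps it — only the 117.04 mm² overlap (of its 270.75 mm²) is removed, clipping the outline — area = 19.46 mm²; the cylinder at (5.5, 15.5): section is a regular 12-gon, circumradius r=2.5 (area = (12/2)·2.500²·sin(360°/12) = 18.75 mm²); Taking the first minus the rest: starting from that combined region (19.46 mm²), the r=2.5 cylinder at (5.5, 15.5) partially overlaps it — only the 4.54 mm² overlap (of its 18.75 mm²) is removed, clipping the outline — area = 14.92 mm²; (whole slice rotated 65° about Z — lengths, areas and connectivity unchanged). So its area = 14.92 mm². Layer 63 (z = 6.3): the cube (footprint 7×19.5) is included at this height (area 136.50 mm²); the cube at (-3.5, 2.5) is present — its section is the full 21×13 rectangle (area 273.00 mm²); the r=9.5 cylinder at (0.5, 8.5) gives a regular 12-gon of circumradius 9.5 (constant along its height) (area = (12/2)·9.500²·sin(360°/12) = 270.75 mm²); After the difference (first − rest): starting from the 7×19.5 cube (136.50 mm²), the 21×13 cube at (-3.5, 2.5) partially overlaps it — only the 91.00 mm² overlap (of its 273.00 mm²) is removed, clipping the outline; the r=9.5 cylinder at (0.5, 8.5) partially overlaps it — only the 26.17 mm² overlap (of its 270.75 mm²) is removed, clipping the outline — area = 19.33 mm²; the cylinder at (5.5, 15.5) is absent (z outside [18, 36]); Subtracting the remaining from the first: none of the subtracted shapes is present at this height, so that combined region is unchanged — area = 19.33 mm²; (rotated 65° about Z; rotation is an isometry so areas/perimeters/island counts are preserved). So its area = 19.33 mm². Layer 63 is larger (19.33 vs 14.92 mm²).

layer 63 (z = 6.3 mm)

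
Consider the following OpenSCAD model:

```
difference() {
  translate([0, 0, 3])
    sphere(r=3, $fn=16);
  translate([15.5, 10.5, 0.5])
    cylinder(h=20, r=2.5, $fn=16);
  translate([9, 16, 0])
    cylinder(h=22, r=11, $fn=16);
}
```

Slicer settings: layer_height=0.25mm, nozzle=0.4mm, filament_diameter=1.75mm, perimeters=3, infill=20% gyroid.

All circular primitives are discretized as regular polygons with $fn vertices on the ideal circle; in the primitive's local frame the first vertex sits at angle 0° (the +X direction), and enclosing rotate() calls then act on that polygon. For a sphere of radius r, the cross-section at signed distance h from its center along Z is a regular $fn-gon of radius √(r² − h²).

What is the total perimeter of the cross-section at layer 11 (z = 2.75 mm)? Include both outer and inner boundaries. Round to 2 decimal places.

18.66 mm

At z = 2.75 mm: the sphere: section is a regular 16-gon, circumradius = √(r²−h²) = √(3²−0.25²) = 2.990 (perimeter = 2·16·2.990·sin(180°/16) = 18.66 mm); the r=2.5 cylinder at (15.5, 10.5) gives a regular 16-gon of circumradius 2.5 (constant along its height) (perimeter = 2·16·2.500·sin(180°/16) = 15.61 mm); the r=11 cylinder at (9, 16) contributes a regular 16-gon of circumradius 11 (perimeter = 2·16·11.000·sin(180°/16) = 68.67 mm); Taking the first minus the rest: starting from the r=3 sphere, the r=2.5 cylinder at (15.5, 10.5) misses the remaining region (no effect); the r=11 cylinder at (9, 16) misses the remaining region (no effect) — boundary = 18.66 mm. Overall, the cross-section is a single solid region. Total boundary length (outer) = 18.66 mm.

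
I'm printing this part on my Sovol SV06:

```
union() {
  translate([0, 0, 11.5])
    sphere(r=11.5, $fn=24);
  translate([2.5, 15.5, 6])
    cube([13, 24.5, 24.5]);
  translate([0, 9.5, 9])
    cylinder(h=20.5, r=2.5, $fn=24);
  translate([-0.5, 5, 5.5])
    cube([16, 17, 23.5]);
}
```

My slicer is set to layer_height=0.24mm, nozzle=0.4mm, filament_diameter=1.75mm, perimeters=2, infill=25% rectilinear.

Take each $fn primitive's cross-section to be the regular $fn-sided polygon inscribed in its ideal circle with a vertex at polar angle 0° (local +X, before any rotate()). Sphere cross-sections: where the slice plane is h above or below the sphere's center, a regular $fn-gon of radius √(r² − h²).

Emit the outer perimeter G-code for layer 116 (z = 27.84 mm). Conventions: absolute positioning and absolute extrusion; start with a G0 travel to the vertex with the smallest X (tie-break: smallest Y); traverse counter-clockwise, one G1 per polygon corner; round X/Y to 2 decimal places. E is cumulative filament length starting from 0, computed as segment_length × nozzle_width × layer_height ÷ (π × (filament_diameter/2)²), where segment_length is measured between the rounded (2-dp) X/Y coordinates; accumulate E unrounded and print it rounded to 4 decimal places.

G0 X-2.50 Y9.50 Z27.84
G1 X-2.41 Y8.85 E0.0262
G1 X-2.17 Y8.25 E0.0520
G1 X-1.77 Y7.73 E0.0782
G1 X-1.25 Y7.33 E0.1044
G1 X-0.65 Y7.09 E0.1301
G1 X-0.50 Y7.07 E0.1362
G1 X-0.50 Y5.00 E0.2188
G1 X15.50 Y5.00 E0.8574
G1 X15.50 Y40.00 E2.2543
G1 X2.50 Y40.00 E2.7732
G1 X2.50 Y22.00 E3.4916
G1 X-0.50 Y22.00 E3.6113
G1 X-0.50 Y11.93 E4.0133
G1 X-0.65 Y11.91 E4.0193
G1 X-1.25 Y11.67 E4.0451
G1 X-1.77 Y11.27 E4.0713
G1 X-2.17 Y10.75 E4.0975
G1 X-2.41 Y10.15 E4.1232
G1 X-2.50 Y9.50 E4.1494

At z = 27.84 mm: the sphere does not reach this height (|z−center|=16.340 > r=11.5); the cube at (2.5, 15.5) is present — its section is the full 13×24.5 rectangle; the r=2.5 cylinder at (0, 9.5) gives a regular 24-gon of circumradius 2.5 (constant along its height); the 16×17 cube at (-0.5, 5) contributes its full rectangle; Combining (union): the regions partially overlap (shared area 96.67 mm²), so overlapping operands fuse into one piece — 1 connected region. The outline is a single polygon with 19 vertices. Extrusion per mm of travel: 0.4 × 0.24 / (π × 0.875²) = 0.039912. Accumulating E over each segment gives final E = 4.1494.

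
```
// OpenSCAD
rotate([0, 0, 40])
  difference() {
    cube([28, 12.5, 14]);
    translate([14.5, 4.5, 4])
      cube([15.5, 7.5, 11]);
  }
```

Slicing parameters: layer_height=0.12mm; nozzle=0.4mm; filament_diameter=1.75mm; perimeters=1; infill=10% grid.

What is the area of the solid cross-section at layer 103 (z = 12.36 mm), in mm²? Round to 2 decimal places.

248.75 mm²

At z = 12.36 mm: the 28×12.5 cube contributes its full rectangle (area 350.00 mm²); the 15.5×7.5 cube at (14.5, 4.5) contributes its full rectangle (area 116.25 mm²); Subtracting the remaining from the first: starting from the 28×12.5 cube (350.00 mm²), the 15.5×7.5 cube at (14.5, 4.5) partially overlaps it — only the 101.25 mm² overlap (of its 116.25 mm²) is removed, clipping the outline — area = 248.75 mm²; (rotated 40° about Z; rotation is an isometry so areas/perimeters/island counts are preserved). Overall, the cross-section is a single solid region. Net area = 248.75 mm².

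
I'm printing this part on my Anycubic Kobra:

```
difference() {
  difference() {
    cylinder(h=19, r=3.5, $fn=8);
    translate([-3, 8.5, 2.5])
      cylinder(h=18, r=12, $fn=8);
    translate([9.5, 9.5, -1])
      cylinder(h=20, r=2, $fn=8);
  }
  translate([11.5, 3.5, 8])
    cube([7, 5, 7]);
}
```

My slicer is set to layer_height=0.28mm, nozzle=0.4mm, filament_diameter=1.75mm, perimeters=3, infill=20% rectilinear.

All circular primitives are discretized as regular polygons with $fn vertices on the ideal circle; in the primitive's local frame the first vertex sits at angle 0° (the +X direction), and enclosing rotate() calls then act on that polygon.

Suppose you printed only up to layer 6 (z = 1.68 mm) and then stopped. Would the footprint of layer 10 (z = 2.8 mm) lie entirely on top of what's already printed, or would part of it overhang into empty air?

entirely on top

Compare the two slices. At z = 1.68: the r=3.5 cylinder gives a regular 8-gon of circumradius 3.5 (constant along its height) (area = (8/2)·3.500²·sin(360°/8) = 34.65 mm²); the cylinder at (-3, 8.5) is absent (z outside [2.5, 20.5]); the r=2 cylinder at (9.5, 9.5) contributes a regular 8-gon of circumradius 2 (area = (8/2)·2.000²·sin(360°/8) = 11.31 mm²); After the difference (first − rest): starting from the r=3.5 cylinder (34.65 mm²), the r=2 cylinder at (9.5, 9.5) misses the remaining region (no effect) — area = 34.65 mm²; the cube at (11.5, 3.5) is not intersected at this z (z outside [8, 15]); Subtracting the remaining from the first: none of the subtracted shapes is present at this height, so the result so far is unchanged — area = 34.65 mm². At z = 2.8: the r=3.5 cylinder contributes a regular 8-gon of circumradius 3.5 (area = (8/2)·3.500²·sin(360°/8) = 34.65 mm²); the r=12 cylinder at (-3, 8.5) contributes a regular 8-gon of circumradius 12 (area = (8/2)·12.000²·sin(360°/8) = 407.29 mm²); the cylinder at (9.5, 9.5): section is a regular 8-gon, circumradius r=2 (area = (8/2)·2.000²·sin(360°/8) = 11.31 mm²); Taking the first minus the rest: starting from the r=3.5 cylinder (34.65 mm²), the r=12 cylinder at (-3, 8.5) partially overlaps it — only the 30.25 mm² overlap (of its 407.29 mm²) is removed, clipping the outline; the r=2 cylinder at (9.5, 9.5) misses the remaining region (no effect) — area = 4.39 mm²; the cube at (11.5, 3.5) is not intersected at this z (z outside [8, 15]); Subtracting the remaining from the first: none of the subtracted shapes is present at this height, so that combined region is unchanged — area = 4.39 mm². Checking containment: the cross-section at z = 2.8 is a subset of the cross-section at z = 1.68.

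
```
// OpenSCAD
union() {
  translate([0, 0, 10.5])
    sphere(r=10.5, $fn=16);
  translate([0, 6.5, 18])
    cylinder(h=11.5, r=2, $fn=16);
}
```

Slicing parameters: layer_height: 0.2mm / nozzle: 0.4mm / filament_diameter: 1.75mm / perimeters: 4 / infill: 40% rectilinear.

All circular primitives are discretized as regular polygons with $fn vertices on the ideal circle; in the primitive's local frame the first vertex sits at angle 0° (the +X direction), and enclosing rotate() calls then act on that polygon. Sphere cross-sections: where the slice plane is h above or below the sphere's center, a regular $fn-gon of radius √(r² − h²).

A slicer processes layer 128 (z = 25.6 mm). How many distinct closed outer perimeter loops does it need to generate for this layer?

1

At z = 25.6 mm: the sphere is not intersected at this z (|z−center|=15.100 > r=10.5); the r=2 cylinder at (0, 6.5) gives a regular 16-gon of circumradius 2 (constant along its height); Taking the union: only the r=2 cylinder at (0, 6.5) is present, so the union is just that shape — 1 connected region. The result has 1 disconnected region.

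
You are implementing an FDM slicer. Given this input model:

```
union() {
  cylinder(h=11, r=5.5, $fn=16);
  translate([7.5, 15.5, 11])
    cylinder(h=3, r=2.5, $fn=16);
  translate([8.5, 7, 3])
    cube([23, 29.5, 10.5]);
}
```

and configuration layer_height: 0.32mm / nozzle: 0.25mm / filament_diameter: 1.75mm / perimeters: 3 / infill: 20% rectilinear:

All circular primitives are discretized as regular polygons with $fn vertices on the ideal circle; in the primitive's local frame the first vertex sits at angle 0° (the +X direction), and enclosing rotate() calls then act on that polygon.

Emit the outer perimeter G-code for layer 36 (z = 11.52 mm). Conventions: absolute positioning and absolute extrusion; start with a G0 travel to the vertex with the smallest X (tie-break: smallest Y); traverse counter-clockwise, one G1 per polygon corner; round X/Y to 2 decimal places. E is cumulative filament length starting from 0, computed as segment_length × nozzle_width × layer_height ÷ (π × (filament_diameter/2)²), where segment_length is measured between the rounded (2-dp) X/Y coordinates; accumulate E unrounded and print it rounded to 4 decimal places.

At z = 11.52 mm: the cylinder is absent (z outside [0, 11]); the cylinder at (7.5, 15.5): section is a regular 16-gon, circumradius r=2.5; the cube at (8.5, 7) (footprint 23×29.5) is included at this height; Taking the union: the regions partially overlap (shared area 4.77 mm²), so overlapping operands fuse into one piece — 1 connected region. The outline is a single polygon with 17 vertices. Extrusion per mm of travel: 0.25 × 0.32 / (π × 0.875²) = 0.033260. Accumulating E over each segment gives final E = 3.6688.

G0 X5.00 Y15.50 Z11.52
G1 X5.19 Y14.54 E0.0325
G1 X5.73 Y13.73 E0.0649
G1 X6.54 Y13.19 E0.0973
G1 X7.50 Y13.00 E0.1299
G1 X8.46 Y13.19 E0.1624
G1 X8.50 Y13.22 E0.1641
G1 X8.50 Y7.00 E0.3709
G1 X31.50 Y7.00 E1.1359
G1 X31.50 Y36.50 E2.1171
G1 X8.50 Y36.50 E2.8821
G1 X8.50 Y17.78 E3.5047
G1 X8.46 Y17.81 E3.5064
G1 X7.50 Y18.00 E3.5389
G1 X6.54 Y17.81 E3.5715
G1 X5.73 Y17.27 E3.6039
G1 X5.19 Y16.46 E3.6362
G1 X5.00 Y15.50 E3.6688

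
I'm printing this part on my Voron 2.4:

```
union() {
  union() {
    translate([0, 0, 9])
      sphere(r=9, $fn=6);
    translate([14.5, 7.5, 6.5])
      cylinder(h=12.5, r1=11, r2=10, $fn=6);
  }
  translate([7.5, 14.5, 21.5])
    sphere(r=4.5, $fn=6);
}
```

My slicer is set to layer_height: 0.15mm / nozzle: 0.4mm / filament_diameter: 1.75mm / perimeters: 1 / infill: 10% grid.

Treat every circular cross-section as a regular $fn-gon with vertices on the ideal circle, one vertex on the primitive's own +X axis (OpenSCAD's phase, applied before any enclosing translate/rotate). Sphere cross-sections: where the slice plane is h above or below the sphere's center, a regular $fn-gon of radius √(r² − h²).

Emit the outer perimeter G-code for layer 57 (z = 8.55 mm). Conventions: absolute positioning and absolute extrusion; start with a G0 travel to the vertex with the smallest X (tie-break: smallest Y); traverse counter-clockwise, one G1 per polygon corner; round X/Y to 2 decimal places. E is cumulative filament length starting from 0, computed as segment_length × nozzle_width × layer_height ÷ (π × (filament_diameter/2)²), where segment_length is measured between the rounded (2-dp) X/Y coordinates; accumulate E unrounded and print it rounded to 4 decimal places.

At z = 8.55 mm: the r=9 sphere slices to a regular 6-gon of circumradius 8.989 (√(r²−h²) with h=0.45 from center); the cone at (14.5, 7.5) contributes a regular 6-gon of circumradius 10.836 (interpolated between r1=11 and r2=10 at t=0.164); Combining (union): the regions partially overlap (shared area 8.12 mm²), so overlapping operands fuse into one piece — 1 connected region; the sphere at (7.5, 14.5) is not intersected at this z (|z−center|=12.950 > r=4.5); Combining (union): only the result so far is present, so the union is just that shape — 1 connected region. The outline is a single polygon with 11 vertices. Extrusion per mm of travel: 0.4 × 0.15 / (π × 0.875²) = 0.024945. Accumulating E over each segment gives final E = 2.4521.

G0 X-8.99 Y0.00 Z8.55
G1 X-4.49 Y-7.78 E0.2242
G1 X4.49 Y-7.78 E0.4482
G1 X8.49 Y-0.86 E0.6476
G1 X9.08 Y-1.88 E0.6770
G1 X19.92 Y-1.88 E0.9474
G1 X25.34 Y7.50 E1.2176
G1 X19.92 Y16.88 E1.4879
G1 X9.08 Y16.88 E1.7583
G1 X3.83 Y7.78 E2.0203
G1 X-4.49 Y7.78 E2.2279
G1 X-8.99 Y0.00 E2.4521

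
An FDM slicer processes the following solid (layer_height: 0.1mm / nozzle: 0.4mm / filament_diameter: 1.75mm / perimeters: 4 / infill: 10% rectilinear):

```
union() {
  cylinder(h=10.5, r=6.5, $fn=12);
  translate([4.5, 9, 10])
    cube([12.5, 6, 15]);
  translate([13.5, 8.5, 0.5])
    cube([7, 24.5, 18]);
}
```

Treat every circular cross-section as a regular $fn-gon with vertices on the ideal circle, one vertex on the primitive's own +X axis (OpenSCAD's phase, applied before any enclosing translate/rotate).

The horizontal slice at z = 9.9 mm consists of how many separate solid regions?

At z = 9.9 mm: the r=6.5 cylinder contributes a regular 12-gon of circumradius 6.5; the cube at (4.5, 9) is not intersected at this z (z outside [10, 25]); the cube at (13.5, 8.5) is present — its section is the full 7×24.5 rectangle; Merging all regions: the 2 present regions are separate (no shared area or edge), so areas and boundary lengths simply add and each stays a separate island — 2 connected regions. The result has 2 disconnected regions.

2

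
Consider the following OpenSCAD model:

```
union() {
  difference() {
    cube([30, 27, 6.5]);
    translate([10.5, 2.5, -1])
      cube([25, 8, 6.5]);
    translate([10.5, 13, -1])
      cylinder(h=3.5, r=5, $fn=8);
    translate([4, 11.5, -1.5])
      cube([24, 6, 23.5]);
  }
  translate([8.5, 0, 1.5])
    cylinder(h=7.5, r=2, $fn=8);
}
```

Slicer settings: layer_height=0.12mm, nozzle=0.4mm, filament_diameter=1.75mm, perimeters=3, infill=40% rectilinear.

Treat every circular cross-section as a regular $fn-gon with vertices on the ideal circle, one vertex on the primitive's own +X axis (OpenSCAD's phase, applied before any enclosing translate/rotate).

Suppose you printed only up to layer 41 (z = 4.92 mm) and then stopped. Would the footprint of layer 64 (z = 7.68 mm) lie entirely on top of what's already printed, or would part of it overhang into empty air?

Compare the two slices. At z = 4.92: the cube (footprint 30×27) is included at this height (area 810.00 mm²); the 25×8 cube at (10.5, 2.5) contributes its full rectangle (area 200.00 mm²); the cylinder at (10.5, 13) is absent (z outside [-1, 2.5]); the cube at (4, 11.5) is present — its section is the full 24×6 rectangle (area 144.00 mm²); Subtracting the remaining from the first: starting from the 30×27 cube (810.00 mm²), the 25×8 cube at (10.5, 2.5) partially overlaps it — only the 156.00 mm² overlap (of its 200.00 mm²) is removed, clipping the outline; the 24×6 cube at (4, 11.5) lies wholly inside it (removes its full 144.00 mm² and its 60.00 mm outline becomes a hole wall) — area = 510.00 mm²; the cylinder at (8.5, 0): section is a regular 8-gon, circumradius r=2 (area = (8/2)·2.000²·sin(360°/8) = 11.31 mm²); Combining (union): the regions partially overlap — summed areas 521.31 mm² minus the doubly-counted overlap 5.66 mm² gives 515.66 mm² — area = 515.66 mm². At z = 7.68: the cube is absent (z outside [0, 6.5]); the cube at (10.5, 2.5) is not intersected at this z (z outside [-1, 5.5]); the cylinder at (10.5, 13) is absent (z outside [-1, 2.5]); the cube at (4, 11.5) (footprint 24×6) is included at this height (area 144.00 mm²); Taking the first minus the rest: the first operand is absent here, so nothing remains; the cylinder at (8.5, 0): section is a regular 8-gon, circumradius r=2 (area = (8/2)·2.000²·sin(360°/8) = 11.31 mm²); Merging all regions: only the r=2 cylinder at (8.5, 0) is present, so the union is just that shape — area = 11.31 mm². Checking containment: the cross-section at z = 7.68 is a subset of the cross-section at z = 4.92.

entirely on top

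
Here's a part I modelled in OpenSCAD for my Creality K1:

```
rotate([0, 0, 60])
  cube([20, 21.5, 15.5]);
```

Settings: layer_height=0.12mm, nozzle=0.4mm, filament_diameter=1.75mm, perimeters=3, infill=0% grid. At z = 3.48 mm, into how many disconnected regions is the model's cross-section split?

At z = 3.48 mm: the 20×21.5 cube contributes its full rectangle; (whole slice rotated 60° about Z — lengths, areas and connectivity unchanged). The result has 1 disconnected region.

1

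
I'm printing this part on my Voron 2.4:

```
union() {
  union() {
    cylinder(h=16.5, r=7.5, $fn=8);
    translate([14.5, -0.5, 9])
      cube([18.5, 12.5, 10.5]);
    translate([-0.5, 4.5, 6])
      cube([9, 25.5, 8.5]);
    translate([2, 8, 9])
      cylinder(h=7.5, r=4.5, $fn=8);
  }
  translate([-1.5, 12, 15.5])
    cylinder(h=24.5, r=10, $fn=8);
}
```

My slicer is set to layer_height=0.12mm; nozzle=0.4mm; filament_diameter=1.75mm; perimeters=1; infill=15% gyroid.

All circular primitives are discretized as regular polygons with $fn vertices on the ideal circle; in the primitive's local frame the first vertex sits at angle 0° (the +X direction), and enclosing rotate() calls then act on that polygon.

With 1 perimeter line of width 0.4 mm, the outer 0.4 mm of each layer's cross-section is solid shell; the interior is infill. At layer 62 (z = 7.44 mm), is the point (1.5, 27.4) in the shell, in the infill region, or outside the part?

At z = 7.44 mm: the r=7.5 cylinder contributes a regular 8-gon of circumradius 7.5; the cube at (14.5, -0.5) is absent (z outside [9, 19.5]); the 9×25.5 cube at (-0.5, 4.5) contributes its full rectangle; the cylinder at (2, 8) is absent (z outside [9, 16.5]); Combining (union): the regions partially overlap (shared area 11.67 mm²), so overlapping operands fuse into one piece — 1 connected region; the cylinder at (-1.5, 12) is not intersected at this z (z outside [15.5, 40]); Taking the union: only that combined region is present, so the union is just that shape — 1 connected region. Overall, the cross-section is a single solid region. The nearest boundary edge runs (-0.50, 7.29)→(-0.50, 30.00); distance from the point to it = 2.00 mm. The point is inside the cross-section and 2.00 mm from the nearest boundary — more than the 0.4 mm shell width (1 × 0.4), so it's in the infill interior.

infill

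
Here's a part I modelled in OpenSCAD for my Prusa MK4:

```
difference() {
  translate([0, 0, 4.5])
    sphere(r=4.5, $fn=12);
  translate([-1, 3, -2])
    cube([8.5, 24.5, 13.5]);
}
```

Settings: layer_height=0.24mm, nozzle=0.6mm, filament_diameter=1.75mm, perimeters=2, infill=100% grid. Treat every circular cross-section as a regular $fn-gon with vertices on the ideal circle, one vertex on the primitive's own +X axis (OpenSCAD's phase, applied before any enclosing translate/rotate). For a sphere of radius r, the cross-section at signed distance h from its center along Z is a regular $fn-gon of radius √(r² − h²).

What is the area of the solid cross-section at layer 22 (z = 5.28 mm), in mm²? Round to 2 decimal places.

54.76 mm²

At z = 5.28 mm: the r=4.5 sphere slices to a regular 12-gon of circumradius 4.432 (√(r²−h²) with h=0.78 from center) (area = (12/2)·4.432²·sin(360°/12) = 58.92 mm²); the cube at (-1, 3) is present — its section is the full 8.5×24.5 rectangle (area 208.25 mm²); After the difference (first − rest): starting from the r=4.5 sphere (58.92 mm²), the 8.5×24.5 cube at (-1, 3) partially overlaps it — only the 4.16 mm² overlap (of its 208.25 mm²) is removed, clipping the outline — area = 54.76 mm². Overall, the cross-section is a single solid region. Net area = 54.76 mm².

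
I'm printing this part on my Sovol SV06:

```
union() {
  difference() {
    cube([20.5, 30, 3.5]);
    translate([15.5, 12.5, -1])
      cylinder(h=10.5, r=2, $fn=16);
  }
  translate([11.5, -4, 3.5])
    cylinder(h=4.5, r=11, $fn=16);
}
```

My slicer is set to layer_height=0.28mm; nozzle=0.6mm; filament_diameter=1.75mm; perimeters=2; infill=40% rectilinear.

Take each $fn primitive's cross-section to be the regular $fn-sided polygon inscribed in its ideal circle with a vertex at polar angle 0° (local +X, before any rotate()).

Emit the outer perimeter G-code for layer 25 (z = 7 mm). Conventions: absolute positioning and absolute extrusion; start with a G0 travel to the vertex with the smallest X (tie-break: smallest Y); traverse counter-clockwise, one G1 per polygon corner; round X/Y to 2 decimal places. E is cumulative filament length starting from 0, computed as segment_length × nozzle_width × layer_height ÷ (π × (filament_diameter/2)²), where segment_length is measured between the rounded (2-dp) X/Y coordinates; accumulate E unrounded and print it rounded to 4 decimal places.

At z = 7 mm: the cube does not reach this height (z outside [0, 3.5]); the r=2 cylinder at (15.5, 12.5) contributes a regular 16-gon of circumradius 2; Taking the first minus the rest: the first operand is absent here, so nothing remains; the r=11 cylinder at (11.5, -4) contributes a regular 16-gon of circumradius 11; Merging all regions: only the r=11 cylinder at (11.5, -4) is present, so the union is just that shape — 1 connected region. The outline is a single polygon with 16 vertices. Extrusion per mm of travel: 0.6 × 0.28 / (π × 0.875²) = 0.069846. Accumulating E over each segment gives final E = 4.7963.

G0 X0.50 Y-4.00 Z7.00
G1 X1.34 Y-8.21 E0.2998
G1 X3.72 Y-11.78 E0.5995
G1 X7.29 Y-14.16 E0.8992
G1 X11.50 Y-15.00 E1.1991
G1 X15.71 Y-14.16 E1.4989
G1 X19.28 Y-11.78 E1.7986
G1 X21.66 Y-8.21 E2.0983
G1 X22.50 Y-4.00 E2.3981
G1 X21.66 Y0.21 E2.6980
G1 X19.28 Y3.78 E2.9977
G1 X15.71 Y6.16 E3.2973
G1 X11.50 Y7.00 E3.5972
G1 X7.29 Y6.16 E3.8970
G1 X3.72 Y3.78 E4.1967
G1 X1.34 Y0.21 E4.4964
G1 X0.50 Y-4.00 E4.7963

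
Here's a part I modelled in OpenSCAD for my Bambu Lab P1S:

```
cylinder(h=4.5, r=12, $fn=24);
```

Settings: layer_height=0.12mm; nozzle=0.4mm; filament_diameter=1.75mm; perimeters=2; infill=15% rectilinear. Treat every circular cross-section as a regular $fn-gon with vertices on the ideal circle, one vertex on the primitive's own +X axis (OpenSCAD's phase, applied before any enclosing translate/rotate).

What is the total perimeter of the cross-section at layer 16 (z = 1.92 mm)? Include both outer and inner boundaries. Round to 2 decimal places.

At z = 1.92 mm: the r=12 cylinder contributes a regular 24-gon of circumradius 12 (perimeter = 2·24·12.000·sin(180°/24) = 75.18 mm). Overall, the cross-section is a single solid region. Total boundary length (outer) = 75.18 mm.

75.18 mm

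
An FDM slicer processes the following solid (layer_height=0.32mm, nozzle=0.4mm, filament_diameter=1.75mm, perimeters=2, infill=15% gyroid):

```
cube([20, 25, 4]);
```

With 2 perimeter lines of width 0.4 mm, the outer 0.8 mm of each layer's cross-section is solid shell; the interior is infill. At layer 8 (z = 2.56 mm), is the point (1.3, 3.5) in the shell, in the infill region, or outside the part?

infill

At z = 2.56 mm: the cube (footprint 20×25) is included at this height. Overall, the cross-section is a single solid region. The nearest boundary edge runs (0.00, 25.00)→(0.00, 0.00); distance from the point to it = 1.30 mm. The point is inside the cross-section and 1.30 mm from the nearest boundary — more than the 0.8 mm shell width (2 × 0.4), so it's in the infill interior.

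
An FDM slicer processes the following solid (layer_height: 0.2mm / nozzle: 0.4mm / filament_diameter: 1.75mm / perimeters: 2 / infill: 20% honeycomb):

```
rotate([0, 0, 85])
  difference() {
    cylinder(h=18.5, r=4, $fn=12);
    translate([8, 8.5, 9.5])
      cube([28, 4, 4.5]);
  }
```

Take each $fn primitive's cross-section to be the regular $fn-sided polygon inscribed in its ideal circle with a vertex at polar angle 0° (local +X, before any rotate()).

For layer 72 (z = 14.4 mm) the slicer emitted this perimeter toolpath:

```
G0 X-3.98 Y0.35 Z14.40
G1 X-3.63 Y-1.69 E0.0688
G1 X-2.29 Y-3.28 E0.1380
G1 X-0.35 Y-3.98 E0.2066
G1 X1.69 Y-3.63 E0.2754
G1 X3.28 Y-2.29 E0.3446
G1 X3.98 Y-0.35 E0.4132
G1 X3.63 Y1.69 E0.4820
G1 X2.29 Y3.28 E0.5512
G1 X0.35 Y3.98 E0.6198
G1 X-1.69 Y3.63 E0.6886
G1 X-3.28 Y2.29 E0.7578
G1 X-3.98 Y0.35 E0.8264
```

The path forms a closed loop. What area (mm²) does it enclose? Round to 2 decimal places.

Apply the shoelace formula to the sequence of (X, Y) vertices; enclosed area = 48.00 mm².

48.00 mm²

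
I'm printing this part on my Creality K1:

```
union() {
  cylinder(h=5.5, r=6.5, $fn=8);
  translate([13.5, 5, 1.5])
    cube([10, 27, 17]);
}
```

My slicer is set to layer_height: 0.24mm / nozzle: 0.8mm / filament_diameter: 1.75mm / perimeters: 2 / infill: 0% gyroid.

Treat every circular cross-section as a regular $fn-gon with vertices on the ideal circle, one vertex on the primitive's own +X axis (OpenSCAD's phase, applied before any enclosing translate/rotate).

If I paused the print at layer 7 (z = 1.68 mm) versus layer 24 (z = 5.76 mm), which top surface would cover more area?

Layer 7 (z = 1.68): the cylinder: section is a regular 8-gon, circumradius r=6.5 (area = (8/2)·6.500²·sin(360°/8) = 119.50 mm²); the cube at (13.5, 5) is present — its section is the full 10×27 rectangle (area 270.00 mm²); Merging all regions: the 2 present regions are separate (no shared area or edge), so areas and boundary lengths simply add and each stays a separate island — area = 389.50 mm². So its area = 389.50 mm². Layer 24 (z = 5.76): the cylinder is absent (z outside [0, 5.5]); the 10×27 cube at (13.5, 5) contributes its full rectangle (area 270.00 mm²); Taking the union: only the 10×27 cube at (13.5, 5) is present, so the union is just that shape — area = 270.00 mm². So its area = 270.00 mm². Layer 7 is larger (389.50 vs 270.00 mm²).

layer 7 (z = 1.68 mm)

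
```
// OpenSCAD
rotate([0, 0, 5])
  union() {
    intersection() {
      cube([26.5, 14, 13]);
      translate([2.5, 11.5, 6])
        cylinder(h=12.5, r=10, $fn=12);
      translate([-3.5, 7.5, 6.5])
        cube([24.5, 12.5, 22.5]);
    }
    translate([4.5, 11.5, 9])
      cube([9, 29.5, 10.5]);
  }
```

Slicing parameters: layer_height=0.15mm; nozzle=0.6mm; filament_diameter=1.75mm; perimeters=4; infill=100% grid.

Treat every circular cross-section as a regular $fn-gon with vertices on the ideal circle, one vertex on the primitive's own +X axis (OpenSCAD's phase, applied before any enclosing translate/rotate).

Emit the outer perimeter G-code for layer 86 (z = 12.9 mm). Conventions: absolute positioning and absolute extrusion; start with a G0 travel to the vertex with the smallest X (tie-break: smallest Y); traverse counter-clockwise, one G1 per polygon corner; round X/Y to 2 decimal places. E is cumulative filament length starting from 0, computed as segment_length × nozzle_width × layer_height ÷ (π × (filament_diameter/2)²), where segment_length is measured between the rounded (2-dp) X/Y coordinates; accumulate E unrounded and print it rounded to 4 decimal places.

At z = 12.9 mm: the 26.5×14 cube contributes its full rectangle; the r=10 cylinder at (2.5, 11.5) contributes a regular 12-gon of circumradius 10; the cube at (-3.5, 7.5) is present — its section is the full 24.5×12.5 rectangle; Taking the intersection: the r=10 cylinder at (2.5, 11.5) partially overlaps the 26.5×14 cube; clipping to the common part keeps 129.58 mm²; the 24.5×12.5 cube at (-3.5, 7.5) partially overlaps the running intersection; clipping to the common part keeps 78.27 mm² — 1 connected region; the 9×29.5 cube at (4.5, 11.5) contributes its full rectangle; Merging all regions: the regions partially overlap (shared area 19.16 mm²), so overlapping operands fuse into one piece — 1 connected region; (whole slice rotated 5° about Z — lengths, areas and connectivity unchanged). The outline is a single polygon with 8 vertices. Extrusion per mm of travel: 0.6 × 0.15 / (π × 0.875²) = 0.037418. Accumulating E over each segment gives final E = 3.4829.

G0 X-1.22 Y13.95 Z12.90
G1 X-0.65 Y7.47 E0.2434
G1 X10.73 Y8.47 E0.6709
G1 X11.45 Y12.55 E0.8259
G1 X12.45 Y12.63 E0.8634
G1 X9.88 Y42.02 E1.9673
G1 X0.91 Y41.24 E2.3042
G1 X3.26 Y14.34 E3.3146
G1 X-1.22 Y13.95 E3.4829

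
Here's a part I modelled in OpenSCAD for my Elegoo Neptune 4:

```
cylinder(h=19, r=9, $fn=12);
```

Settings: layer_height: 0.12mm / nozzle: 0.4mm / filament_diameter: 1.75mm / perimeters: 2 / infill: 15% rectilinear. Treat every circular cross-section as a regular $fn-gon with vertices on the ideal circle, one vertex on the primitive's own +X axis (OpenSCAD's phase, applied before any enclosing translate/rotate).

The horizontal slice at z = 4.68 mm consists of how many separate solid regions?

1

At z = 4.68 mm: the r=9 cylinder contributes a regular 12-gon of circumradius 9. The result has 1 disconnected region.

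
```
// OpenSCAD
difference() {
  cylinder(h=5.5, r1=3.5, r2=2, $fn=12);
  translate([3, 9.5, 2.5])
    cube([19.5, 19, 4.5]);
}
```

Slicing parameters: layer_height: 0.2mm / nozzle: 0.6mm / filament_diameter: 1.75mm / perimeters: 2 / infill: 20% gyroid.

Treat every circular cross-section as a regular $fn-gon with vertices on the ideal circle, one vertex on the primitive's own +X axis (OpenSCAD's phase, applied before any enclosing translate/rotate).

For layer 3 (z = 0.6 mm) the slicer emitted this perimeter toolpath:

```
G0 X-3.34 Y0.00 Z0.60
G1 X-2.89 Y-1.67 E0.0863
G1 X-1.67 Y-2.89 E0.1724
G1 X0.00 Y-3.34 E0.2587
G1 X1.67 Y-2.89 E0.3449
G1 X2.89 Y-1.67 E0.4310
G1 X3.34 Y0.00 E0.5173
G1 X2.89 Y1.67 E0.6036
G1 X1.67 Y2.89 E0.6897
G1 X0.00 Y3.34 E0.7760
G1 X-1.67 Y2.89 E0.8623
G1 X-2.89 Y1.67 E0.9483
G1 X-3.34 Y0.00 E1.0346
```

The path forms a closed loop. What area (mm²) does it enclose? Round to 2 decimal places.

33.44 mm²

Apply the shoelace formula to the sequence of (X, Y) vertices; enclosed area = 33.44 mm².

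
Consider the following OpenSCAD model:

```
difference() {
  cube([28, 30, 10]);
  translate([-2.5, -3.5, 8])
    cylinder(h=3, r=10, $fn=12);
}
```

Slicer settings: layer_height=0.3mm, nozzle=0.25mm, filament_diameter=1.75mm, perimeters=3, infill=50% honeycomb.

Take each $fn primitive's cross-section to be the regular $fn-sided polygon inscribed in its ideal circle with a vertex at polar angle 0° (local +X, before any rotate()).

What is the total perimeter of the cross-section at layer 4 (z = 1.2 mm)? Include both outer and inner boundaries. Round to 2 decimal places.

116.00 mm

At z = 1.2 mm: the 28×30 cube contributes its full rectangle (perimeter 116.00 mm); the cylinder at (-2.5, -3.5) is absent (z outside [8, 11]); Subtracting the remaining from the first: none of the subtracted shapes is present at this height, so the 28×30 cube is unchanged — boundary = 116.00 mm. Overall, the cross-section is a single solid region. Total boundary length (outer) = 116.00 mm.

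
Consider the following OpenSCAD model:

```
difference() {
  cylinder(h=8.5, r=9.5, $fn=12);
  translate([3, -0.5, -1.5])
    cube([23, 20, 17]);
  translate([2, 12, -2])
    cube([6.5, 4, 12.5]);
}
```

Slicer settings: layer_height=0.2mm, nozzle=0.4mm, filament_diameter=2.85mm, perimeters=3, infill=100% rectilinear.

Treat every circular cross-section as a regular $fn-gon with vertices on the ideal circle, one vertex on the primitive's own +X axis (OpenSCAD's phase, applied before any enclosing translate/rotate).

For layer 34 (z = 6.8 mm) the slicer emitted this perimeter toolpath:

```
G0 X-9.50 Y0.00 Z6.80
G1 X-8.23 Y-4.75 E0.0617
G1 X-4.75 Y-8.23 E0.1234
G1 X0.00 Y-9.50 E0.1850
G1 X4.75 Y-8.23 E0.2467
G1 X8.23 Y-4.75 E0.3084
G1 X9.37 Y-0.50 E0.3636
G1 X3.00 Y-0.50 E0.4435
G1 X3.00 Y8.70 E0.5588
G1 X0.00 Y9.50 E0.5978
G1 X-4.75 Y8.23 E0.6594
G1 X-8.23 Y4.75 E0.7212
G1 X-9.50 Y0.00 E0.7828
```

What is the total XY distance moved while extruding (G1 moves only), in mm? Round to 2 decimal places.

Sum the Euclidean lengths of each G1 segment: total = 62.42 mm.

62.42 mm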